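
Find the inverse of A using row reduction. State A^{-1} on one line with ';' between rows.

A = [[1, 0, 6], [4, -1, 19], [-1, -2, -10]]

inverse = [-8 2 -1; -7/2 2/3 -5/6; 3/2 -1/3 1/6]

Gauss-Jordan on [A | I]:
R2 <- R2 - (4)*R1:  [  0  -1  -5  |  -4   1   0 ]
R3 <- R3 - (-1)*R1:  [  0  -2  -4  |   1   0   1 ]
R2 <- (1/-1)*R2:  [  0   1   5  |   4  -1   0 ]
R3 <- R3 - (-2)*R2:  [  0   0   6  |   9  -2   1 ]
R3 <- (1/6)*R3:  [    0     0     1  |   3/2  -1/3   1/6 ]
R1 <- R1 - (6)*R3:  [  1   0   0  |  -8   2  -1 ]
R2 <- R2 - (5)*R3:  [    0     1     0  |  -7/2   2/3  -5/6 ]
Right block of [I | A^{-1}] is the inverse:
[   -8     2    -1 ]
[ -7/2   2/3  -5/6 ]
[  3/2  -1/3   1/6 ]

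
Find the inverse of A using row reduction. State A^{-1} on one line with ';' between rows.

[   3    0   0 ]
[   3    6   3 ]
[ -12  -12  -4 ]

inverse = [1/3 0 0; -2/3 -1/3 -1/4; 1 1 1/2]

Gauss-Jordan on [A | I]:
R1 <- (1/3)*R1:  [   1    0    0  |  1/3    0    0 ]
R2 <- R2 - (3)*R1:  [  0   6   3  |  -1   1   0 ]
R3 <- R3 - (-12)*R1:  [   0  -12   -4  |    4    0    1 ]
R2 <- (1/6)*R2:  [    0     1   1/2  |  -1/6   1/6     0 ]
R3 <- R3 - (-12)*R2:  [ 0  0  2  |  2  2  1 ]
R3 <- (1/2)*R3:  [   0    0    1  |    1    1  1/2 ]
R2 <- R2 - (1/2)*R3:  [    0     1     0  |  -2/3  -1/3  -1/4 ]
Right block of [I | A^{-1}] is the inverse:
[  1/3     0     0 ]
[ -2/3  -1/3  -1/4 ]
[    1     1   1/2 ]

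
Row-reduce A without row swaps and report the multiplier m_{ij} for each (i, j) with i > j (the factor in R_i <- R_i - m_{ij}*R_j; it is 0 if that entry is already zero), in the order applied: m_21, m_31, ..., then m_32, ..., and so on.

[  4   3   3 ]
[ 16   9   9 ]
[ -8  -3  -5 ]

multipliers: 4, -2, -1

Forward elimination:
R2 <- R2 - (4)*R1:  [  0  -3  -3 ]
R3 <- R3 - (-2)*R1:  [ 0  3  1 ]
R3 <- R3 - (-1)*R2:  [  0   0  -2 ]
Multipliers (in order of application): m_{21} = 4, m_{31} = -2, m_{32} = -1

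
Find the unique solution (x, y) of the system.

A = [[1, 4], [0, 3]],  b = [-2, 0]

(-2, 0)

Forward elimination on [A|b]:
Row echelon form:
[ 1  4  |  -2 ]
[ 0  3  |   0 ]
Back-substitution:
y = (0) / 3 = 0
x = (-2 - (4)*(0)) / 1 = -2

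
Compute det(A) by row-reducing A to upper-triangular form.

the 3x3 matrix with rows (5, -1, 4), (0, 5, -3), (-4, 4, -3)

Forward elimination:
R3 <- R3 - (-4/5)*R1:  [    0  16/5   1/5 ]
R3 <- R3 - (16/25)*R2:  [     0      0  53/25 ]
Upper-triangular form:
[ 5  -1      4 ]
[ 0   5     -3 ]
[ 0   0  53/25 ]
det(A) = (-1)^0 * (5) * (5) * (53/25) = 53  (0 row swaps -> sign +1)

det(A) = 53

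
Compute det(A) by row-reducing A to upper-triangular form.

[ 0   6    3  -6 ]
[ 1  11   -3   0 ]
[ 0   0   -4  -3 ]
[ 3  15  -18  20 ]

det(A) = 48

Forward elimination:
R1 <-> R2   (pivot in column 1 was zero)
[ 1  11   -3   0 ]
[ 0   6    3  -6 ]
[ 0   0   -4  -3 ]
[ 3  15  -18  20 ]
R4 <- R4 - (3)*R1:  [   0  -18   -9   20 ]
R4 <- R4 - (-3)*R2:  [ 0  0  0  2 ]
Upper-triangular form:
[ 1  11  -3   0 ]
[ 0   6   3  -6 ]
[ 0   0  -4  -3 ]
[ 0   0   0   2 ]
det(A) = (-1)^1 * (1) * (6) * (-4) * (2) = 48  (1 row swap -> sign -1)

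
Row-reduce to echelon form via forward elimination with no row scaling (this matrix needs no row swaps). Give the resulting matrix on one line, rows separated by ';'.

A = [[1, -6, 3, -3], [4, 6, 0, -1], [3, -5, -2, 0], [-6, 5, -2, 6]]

Forward elimination:
R2 <- R2 - (4)*R1:  [   0   30  -12   11 ]
R3 <- R3 - (3)*R1:  [   0   13  -11    9 ]
R4 <- R4 - (-6)*R1:  [   0  -31   16  -12 ]
R3 <- R3 - (13/30)*R2:  [      0       0   -29/5  127/30 ]
R4 <- R4 - (-31/30)*R2:  [      0       0    18/5  -19/30 ]
R4 <- R4 - (-18/29)*R3:  [       0        0        0  347/174 ]
Row echelon form:
[ 1  -6      3       -3 ]
[ 0  30    -12       11 ]
[ 0   0  -29/5   127/30 ]
[ 0   0      0  347/174 ]

REF = [1 -6 3 -3; 0 30 -12 11; 0 0 -29/5 127/30; 0 0 0 347/174]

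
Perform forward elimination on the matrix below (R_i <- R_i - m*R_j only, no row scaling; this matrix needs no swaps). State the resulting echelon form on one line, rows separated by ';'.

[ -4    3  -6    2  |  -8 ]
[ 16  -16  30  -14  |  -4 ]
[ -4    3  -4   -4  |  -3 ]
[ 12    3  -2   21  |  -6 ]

REF = [-4 3 -6 2 -8; 0 -4 6 -6 -36; 0 0 2 -6 5; 0 0 0 3 -133]

Forward elimination:
R2 <- R2 - (-4)*R1:  [   0   -4    6   -6  -36 ]
R3 <- R3 - (1)*R1:  [  0   0   2  -6   5 ]
R4 <- R4 - (-3)*R1:  [   0   12  -20   27  -30 ]
R4 <- R4 - (-3)*R2:  [    0     0    -2     9  -138 ]
R4 <- R4 - (-1)*R3:  [    0     0     0     3  -133 ]
Row echelon form:
[ -4   3  -6   2  |    -8 ]
[  0  -4   6  -6  |   -36 ]
[  0   0   2  -6  |     5 ]
[  0   0   0   3  |  -133 ]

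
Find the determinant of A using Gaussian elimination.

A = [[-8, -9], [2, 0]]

det(A) = 18

Forward elimination:
R2 <- R2 - (-1/4)*R1:  [    0  -9/4 ]
Upper-triangular form:
[ -8    -9 ]
[  0  -9/4 ]
det(A) = (-1)^0 * (-8) * (-9/4) = 18  (0 row swaps -> sign +1)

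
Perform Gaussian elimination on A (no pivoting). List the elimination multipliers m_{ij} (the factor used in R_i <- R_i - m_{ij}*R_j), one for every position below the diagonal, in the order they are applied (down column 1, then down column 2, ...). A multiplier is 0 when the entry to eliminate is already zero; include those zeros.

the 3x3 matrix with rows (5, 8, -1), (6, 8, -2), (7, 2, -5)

Forward elimination:
R2 <- R2 - (6/5)*R1:  [    0  -8/5  -4/5 ]
R3 <- R3 - (7/5)*R1:  [     0  -46/5  -18/5 ]
R3 <- R3 - (23/4)*R2:  [ 0  0  1 ]
Multipliers (in order of application): m_{21} = 6/5, m_{31} = 7/5, m_{32} = 23/4

multipliers: 6/5, 7/5, 23/4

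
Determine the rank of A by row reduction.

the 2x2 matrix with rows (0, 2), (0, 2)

Row reduction:
R2 <- R2 - (1)*R1:  [ 0  0 ]
Row echelon form:
[ 0  2 ]
[ 0  0 ]
Nonzero rows / pivot columns: 1

rank(A) = 1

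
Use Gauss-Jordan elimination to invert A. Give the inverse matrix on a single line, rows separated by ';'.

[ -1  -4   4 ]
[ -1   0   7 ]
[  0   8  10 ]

inverse = [7/2 -9/2 7/4; -5/8 5/8 -3/16; 1/2 -1/2 1/4]

Gauss-Jordan on [A | I]:
R1 <- (1/-1)*R1:  [  1   4  -4  |  -1   0   0 ]
R2 <- R2 - (-1)*R1:  [  0   4   3  |  -1   1   0 ]
R2 <- (1/4)*R2:  [    0     1   3/4  |  -1/4   1/4     0 ]
R1 <- R1 - (4)*R2:  [  1   0  -7  |   0  -1   0 ]
R3 <- R3 - (8)*R2:  [  0   0   4  |   2  -2   1 ]
R3 <- (1/4)*R3:  [    0     0     1  |   1/2  -1/2   1/4 ]
R1 <- R1 - (-7)*R3:  [    1     0     0  |   7/2  -9/2   7/4 ]
R2 <- R2 - (3/4)*R3:  [     0      1      0  |   -5/8    5/8  -3/16 ]
Right block of [I | A^{-1}] is the inverse:
[  7/2  -9/2    7/4 ]
[ -5/8   5/8  -3/16 ]
[  1/2  -1/2    1/4 ]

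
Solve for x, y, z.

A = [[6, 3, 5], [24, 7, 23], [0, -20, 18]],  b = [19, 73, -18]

(4, 0, -1)

Forward elimination on [A|b]:
R2 <- R2 - (4)*R1:  [  0  -5   3  -3 ]
R3 <- R3 - (4)*R2:  [  0   0   6  -6 ]
Row echelon form:
[ 6   3  5  |  19 ]
[ 0  -5  3  |  -3 ]
[ 0   0  6  |  -6 ]
Back-substitution:
z = (-6) / 6 = -1
y = (-3 - (3)*(-1)) / -5 = 0
x = (19 - (3)*(0) - (5)*(-1)) / 6 = 4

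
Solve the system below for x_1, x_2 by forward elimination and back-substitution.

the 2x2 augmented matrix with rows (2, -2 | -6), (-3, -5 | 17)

(-4, -1)

Forward elimination on [A|b]:
R2 <- R2 - (-3/2)*R1:  [  0  -8   8 ]
Row echelon form:
[ 2  -2  |  -6 ]
[ 0  -8  |   8 ]
Back-substitution:
x_2 = (8) / -8 = -1
x_1 = (-6 - (-2)*(-1)) / 2 = -4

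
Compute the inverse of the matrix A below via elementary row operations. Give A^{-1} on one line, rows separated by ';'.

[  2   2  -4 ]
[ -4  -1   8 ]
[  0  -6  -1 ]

inverse = [-49/6 -13/3 -2; 2/3 1/3 0; -4 -2 -1]

Gauss-Jordan on [A | I]:
R1 <- (1/2)*R1:  [   1    1   -2  |  1/2    0    0 ]
R2 <- R2 - (-4)*R1:  [ 0  3  0  |  2  1  0 ]
R2 <- (1/3)*R2:  [   0    1    0  |  2/3  1/3    0 ]
R1 <- R1 - (1)*R2:  [    1     0    -2  |  -1/6  -1/3     0 ]
R3 <- R3 - (-6)*R2:  [  0   0  -1  |   4   2   1 ]
R3 <- (1/-1)*R3:  [  0   0   1  |  -4  -2  -1 ]
R1 <- R1 - (-2)*R3:  [     1      0      0  |  -49/6  -13/3     -2 ]
Right block of [I | A^{-1}] is the inverse:
[ -49/6  -13/3  -2 ]
[   2/3    1/3   0 ]
[    -4     -2  -1 ]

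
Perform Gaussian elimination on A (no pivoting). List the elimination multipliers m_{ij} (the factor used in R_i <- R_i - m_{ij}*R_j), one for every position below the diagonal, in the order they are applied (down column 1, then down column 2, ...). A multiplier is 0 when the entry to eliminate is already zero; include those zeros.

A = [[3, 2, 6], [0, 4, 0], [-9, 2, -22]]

Forward elimination:
R2: entry in column 1 is already 0 -> m_{21} = 0 (no row operation needed)
R3 <- R3 - (-3)*R1:  [  0   8  -4 ]
R3 <- R3 - (2)*R2:  [  0   0  -4 ]
Multipliers (in order of application): m_{21} = 0, m_{31} = -3, m_{32} = 2

multipliers: 0, -3, 2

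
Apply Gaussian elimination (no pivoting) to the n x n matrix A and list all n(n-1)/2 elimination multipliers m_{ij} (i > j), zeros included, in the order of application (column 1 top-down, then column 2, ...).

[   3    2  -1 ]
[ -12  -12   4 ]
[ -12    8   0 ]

Forward elimination:
R2 <- R2 - (-4)*R1:  [  0  -4   0 ]
R3 <- R3 - (-4)*R1:  [  0  16  -4 ]
R3 <- R3 - (-4)*R2:  [  0   0  -4 ]
Multipliers (in order of application): m_{21} = -4, m_{31} = -4, m_{32} = -4

multipliers: -4, -4, -4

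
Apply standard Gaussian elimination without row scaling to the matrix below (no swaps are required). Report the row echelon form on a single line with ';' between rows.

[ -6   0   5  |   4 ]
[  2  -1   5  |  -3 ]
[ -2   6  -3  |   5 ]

REF = [-6 0 5 4; 0 -1 20/3 -5/3; 0 0 106/3 -19/3]

Forward elimination:
R2 <- R2 - (-1/3)*R1:  [    0    -1  20/3  -5/3 ]
R3 <- R3 - (1/3)*R1:  [     0      6  -14/3   11/3 ]
R3 <- R3 - (-6)*R2:  [     0      0  106/3  -19/3 ]
Row echelon form:
[ -6   0      5  |      4 ]
[  0  -1   20/3  |   -5/3 ]
[  0   0  106/3  |  -19/3 ]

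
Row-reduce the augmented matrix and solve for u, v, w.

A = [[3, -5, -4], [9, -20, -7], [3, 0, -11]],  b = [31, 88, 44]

(0, -3, -4)

Forward elimination on [A|b]:
R2 <- R2 - (3)*R1:  [  0  -5   5  -5 ]
R3 <- R3 - (1)*R1:  [  0   5  -7  13 ]
R3 <- R3 - (-1)*R2:  [  0   0  -2   8 ]
Row echelon form:
[ 3  -5  -4  |  31 ]
[ 0  -5   5  |  -5 ]
[ 0   0  -2  |   8 ]
Back-substitution:
w = (8) / -2 = -4
v = (-5 - (5)*(-4)) / -5 = -3
u = (31 - (-5)*(-3) - (-4)*(-4)) / 3 = 0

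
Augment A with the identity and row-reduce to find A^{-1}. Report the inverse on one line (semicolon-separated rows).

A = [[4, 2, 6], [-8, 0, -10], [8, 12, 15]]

inverse = [-15/2 -21/8 5/4; -5/2 -3/4 1/2; 6 2 -1]

Gauss-Jordan on [A | I]:
R1 <- (1/4)*R1:  [   1  1/2  3/2  |  1/4    0    0 ]
R2 <- R2 - (-8)*R1:  [ 0  4  2  |  2  1  0 ]
R3 <- R3 - (8)*R1:  [  0   8   3  |  -2   0   1 ]
R2 <- (1/4)*R2:  [   0    1  1/2  |  1/2  1/4    0 ]
R1 <- R1 - (1/2)*R2:  [    1     0   5/4  |     0  -1/8     0 ]
R3 <- R3 - (8)*R2:  [  0   0  -1  |  -6  -2   1 ]
R3 <- (1/-1)*R3:  [  0   0   1  |   6   2  -1 ]
R1 <- R1 - (5/4)*R3:  [     1      0      0  |  -15/2  -21/8    5/4 ]
R2 <- R2 - (1/2)*R3:  [    0     1     0  |  -5/2  -3/4   1/2 ]
Right block of [I | A^{-1}] is the inverse:
[ -15/2  -21/8  5/4 ]
[  -5/2   -3/4  1/2 ]
[     6      2   -1 ]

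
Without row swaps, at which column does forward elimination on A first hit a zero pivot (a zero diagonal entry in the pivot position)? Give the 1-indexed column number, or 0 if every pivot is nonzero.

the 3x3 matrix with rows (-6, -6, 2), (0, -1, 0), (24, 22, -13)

first zero-pivot column = 0

Naive forward elimination:
R3 <- R3 - (-4)*R1:  [  0  -2  -5 ]
R3 <- R3 - (2)*R2:  [  0   0  -5 ]
All pivots nonzero; naive elimination completes without hitting a zero pivot.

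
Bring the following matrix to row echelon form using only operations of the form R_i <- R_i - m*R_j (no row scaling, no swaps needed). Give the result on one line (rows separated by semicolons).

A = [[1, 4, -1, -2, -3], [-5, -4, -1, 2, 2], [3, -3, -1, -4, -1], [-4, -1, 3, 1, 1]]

REF = [1 4 -1 -2 -3; 0 16 -6 -8 -13; 0 0 -29/8 -11/2 -67/16; 0 0 0 -189/29 -241/58]

Forward elimination:
R2 <- R2 - (-5)*R1:  [   0   16   -6   -8  -13 ]
R3 <- R3 - (3)*R1:  [   0  -15    2    2    8 ]
R4 <- R4 - (-4)*R1:  [   0   15   -1   -7  -11 ]
R3 <- R3 - (-15/16)*R2:  [      0       0   -29/8   -11/2  -67/16 ]
R4 <- R4 - (15/16)*R2:  [     0      0   37/8    1/2  19/16 ]
R4 <- R4 - (-37/29)*R3:  [       0        0        0  -189/29  -241/58 ]
Row echelon form:
[ 1   4     -1       -2       -3 ]
[ 0  16     -6       -8      -13 ]
[ 0   0  -29/8    -11/2   -67/16 ]
[ 0   0      0  -189/29  -241/58 ]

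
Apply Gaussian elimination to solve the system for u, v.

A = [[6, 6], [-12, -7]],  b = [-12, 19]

(-1, -1)

Forward elimination on [A|b]:
R2 <- R2 - (-2)*R1:  [  0   5  -5 ]
Row echelon form:
[ 6  6  |  -12 ]
[ 0  5  |   -5 ]
Back-substitution:
v = (-5) / 5 = -1
u = (-12 - (6)*(-1)) / 6 = -1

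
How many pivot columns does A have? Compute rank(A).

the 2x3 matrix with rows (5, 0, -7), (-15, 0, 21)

Row reduction:
R2 <- R2 - (-3)*R1:  [ 0  0  0 ]
Row echelon form:
[ 5  0  -7 ]
[ 0  0   0 ]
Nonzero rows / pivot columns: 1

rank(A) = 1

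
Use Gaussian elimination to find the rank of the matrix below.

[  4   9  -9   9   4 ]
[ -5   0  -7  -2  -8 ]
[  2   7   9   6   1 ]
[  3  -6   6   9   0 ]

rank(A) = 4

Row reduction:
R2 <- R2 - (-5/4)*R1:  [     0   45/4  -73/4   37/4     -3 ]
R3 <- R3 - (1/2)*R1:  [    0   5/2  27/2   3/2    -1 ]
R4 <- R4 - (3/4)*R1:  [     0  -51/4   51/4    9/4     -3 ]
R3 <- R3 - (2/9)*R2:  [     0      0  158/9   -5/9   -1/3 ]
R4 <- R4 - (-17/15)*R2:  [       0        0  -119/15   191/15    -32/5 ]
R4 <- R4 - (-357/790)*R3:  [         0          0          0   9861/790  -1035/158 ]
Row echelon form:
[ 4     9     -9         9          4 ]
[ 0  45/4  -73/4      37/4         -3 ]
[ 0     0  158/9      -5/9       -1/3 ]
[ 0     0      0  9861/790  -1035/158 ]
Nonzero rows / pivot columns: 4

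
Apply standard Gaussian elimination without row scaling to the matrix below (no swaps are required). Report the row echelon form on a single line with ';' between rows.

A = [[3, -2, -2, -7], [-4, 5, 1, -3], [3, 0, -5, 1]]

Forward elimination:
R2 <- R2 - (-4/3)*R1:  [     0    7/3   -5/3  -37/3 ]
R3 <- R3 - (1)*R1:  [  0   2  -3   8 ]
R3 <- R3 - (6/7)*R2:  [     0      0  -11/7  130/7 ]
Row echelon form:
[ 3   -2     -2     -7 ]
[ 0  7/3   -5/3  -37/3 ]
[ 0    0  -11/7  130/7 ]

REF = [3 -2 -2 -7; 0 7/3 -5/3 -37/3; 0 0 -11/7 130/7]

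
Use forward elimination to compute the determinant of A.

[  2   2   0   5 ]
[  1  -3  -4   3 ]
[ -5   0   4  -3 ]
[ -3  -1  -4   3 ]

Forward elimination:
R2 <- R2 - (1/2)*R1:  [   0   -4   -4  1/2 ]
R3 <- R3 - (-5/2)*R1:  [    0     5     4  19/2 ]
R4 <- R4 - (-3/2)*R1:  [    0     2    -4  21/2 ]
R3 <- R3 - (-5/4)*R2:  [    0     0    -1  81/8 ]
R4 <- R4 - (-1/2)*R2:  [    0     0    -6  43/4 ]
R4 <- R4 - (6)*R3:  [   0    0    0  -50 ]
Upper-triangular form:
[ 2   2   0     5 ]
[ 0  -4  -4   1/2 ]
[ 0   0  -1  81/8 ]
[ 0   0   0   -50 ]
det(A) = (-1)^0 * (2) * (-4) * (-1) * (-50) = -400  (0 row swaps -> sign +1)

det(A) = -400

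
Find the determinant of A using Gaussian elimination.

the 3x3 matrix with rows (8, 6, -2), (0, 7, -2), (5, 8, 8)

Forward elimination:
R3 <- R3 - (5/8)*R1:  [    0  17/4  37/4 ]
R3 <- R3 - (17/28)*R2:  [      0       0  293/28 ]
Upper-triangular form:
[ 8  6      -2 ]
[ 0  7      -2 ]
[ 0  0  293/28 ]
det(A) = (-1)^0 * (8) * (7) * (293/28) = 586  (0 row swaps -> sign +1)

det(A) = 586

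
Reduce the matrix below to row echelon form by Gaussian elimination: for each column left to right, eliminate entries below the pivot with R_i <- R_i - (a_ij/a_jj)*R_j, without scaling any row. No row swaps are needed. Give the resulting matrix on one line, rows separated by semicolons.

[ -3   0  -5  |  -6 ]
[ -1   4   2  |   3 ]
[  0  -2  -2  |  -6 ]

Forward elimination:
R2 <- R2 - (1/3)*R1:  [    0     4  11/3     5 ]
R3 <- R3 - (-1/2)*R2:  [    0     0  -1/6  -7/2 ]
Row echelon form:
[ -3  0    -5  |    -6 ]
[  0  4  11/3  |     5 ]
[  0  0  -1/6  |  -7/2 ]

REF = [-3 0 -5 -6; 0 4 11/3 5; 0 0 -1/6 -7/2]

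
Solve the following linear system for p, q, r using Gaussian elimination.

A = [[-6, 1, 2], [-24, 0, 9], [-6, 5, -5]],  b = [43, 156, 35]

Forward elimination on [A|b]:
R2 <- R2 - (4)*R1:  [   0   -4    1  -16 ]
R3 <- R3 - (1)*R1:  [  0   4  -7  -8 ]
R3 <- R3 - (-1)*R2:  [   0    0   -6  -24 ]
Row echelon form:
[ -6   1   2  |   43 ]
[  0  -4   1  |  -16 ]
[  0   0  -6  |  -24 ]
Back-substitution:
r = (-24) / -6 = 4
q = (-16 - (1)*(4)) / -4 = 5
p = (43 - (1)*(5) - (2)*(4)) / -6 = -5

(-5, 5, 4)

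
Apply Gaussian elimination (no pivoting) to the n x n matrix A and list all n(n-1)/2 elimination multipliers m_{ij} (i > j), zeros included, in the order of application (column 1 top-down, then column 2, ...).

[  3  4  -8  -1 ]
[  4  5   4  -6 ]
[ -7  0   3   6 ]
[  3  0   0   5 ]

multipliers: 4/3, -7/3, 1, -28, 12, -168/395

Forward elimination:
R2 <- R2 - (4/3)*R1:  [     0   -1/3   44/3  -14/3 ]
R3 <- R3 - (-7/3)*R1:  [     0   28/3  -47/3   11/3 ]
R4 <- R4 - (1)*R1:  [  0  -4   8   6 ]
R3 <- R3 - (-28)*R2:  [    0     0   395  -127 ]
R4 <- R4 - (12)*R2:  [    0     0  -168    62 ]
R4 <- R4 - (-168/395)*R3:  [        0         0         0  3154/395 ]
Multipliers (in order of application): m_{21} = 4/3, m_{31} = -7/3, m_{41} = 1, m_{32} = -28, m_{42} = 12, m_{43} = -168/395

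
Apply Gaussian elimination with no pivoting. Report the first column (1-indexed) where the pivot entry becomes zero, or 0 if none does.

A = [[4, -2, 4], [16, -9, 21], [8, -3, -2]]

Naive forward elimination:
R2 <- R2 - (4)*R1:  [  0  -1   5 ]
R3 <- R3 - (2)*R1:  [   0    1  -10 ]
R3 <- R3 - (-1)*R2:  [  0   0  -5 ]
All pivots nonzero; naive elimination completes without hitting a zero pivot.

first zero-pivot column = 0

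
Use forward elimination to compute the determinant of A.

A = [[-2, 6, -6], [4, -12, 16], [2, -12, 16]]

det(A) = -48

Forward elimination:
R2 <- R2 - (-2)*R1:  [ 0  0  4 ]
R3 <- R3 - (-1)*R1:  [  0  -6  10 ]
R2 <-> R3   (pivot in column 2 was zero)
[ -2   6  -6 ]
[  0  -6  10 ]
[  0   0   4 ]
Upper-triangular form:
[ -2   6  -6 ]
[  0  -6  10 ]
[  0   0   4 ]
det(A) = (-1)^1 * (-2) * (-6) * (4) = -48  (1 row swap -> sign -1)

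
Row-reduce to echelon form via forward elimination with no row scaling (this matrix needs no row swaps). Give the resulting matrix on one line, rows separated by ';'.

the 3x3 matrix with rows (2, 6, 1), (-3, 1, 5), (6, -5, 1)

REF = [2 6 1; 0 10 13/2; 0 0 259/20]

Forward elimination:
R2 <- R2 - (-3/2)*R1:  [    0    10  13/2 ]
R3 <- R3 - (3)*R1:  [   0  -23   -2 ]
R3 <- R3 - (-23/10)*R2:  [      0       0  259/20 ]
Row echelon form:
[ 2   6       1 ]
[ 0  10    13/2 ]
[ 0   0  259/20 ]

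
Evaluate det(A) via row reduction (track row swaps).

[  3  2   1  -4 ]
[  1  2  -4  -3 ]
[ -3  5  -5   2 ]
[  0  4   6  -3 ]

det(A) = -363

Forward elimination:
R2 <- R2 - (1/3)*R1:  [     0    4/3  -13/3   -5/3 ]
R3 <- R3 - (-1)*R1:  [  0   7  -4  -2 ]
R3 <- R3 - (21/4)*R2:  [    0     0  75/4  27/4 ]
R4 <- R4 - (3)*R2:  [  0   0  19   2 ]
R4 <- R4 - (76/75)*R3:  [       0        0        0  -121/25 ]
Upper-triangular form:
[ 3    2      1       -4 ]
[ 0  4/3  -13/3     -5/3 ]
[ 0    0   75/4     27/4 ]
[ 0    0      0  -121/25 ]
det(A) = (-1)^0 * (3) * (4/3) * (75/4) * (-121/25) = -363  (0 row swaps -> sign +1)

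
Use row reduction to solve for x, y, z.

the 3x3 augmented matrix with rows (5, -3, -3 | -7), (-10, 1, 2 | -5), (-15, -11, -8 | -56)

(1, 3, 1)

Forward elimination on [A|b]:
R2 <- R2 - (-2)*R1:  [   0   -5   -4  -19 ]
R3 <- R3 - (-3)*R1:  [   0  -20  -17  -77 ]
R3 <- R3 - (4)*R2:  [  0   0  -1  -1 ]
Row echelon form:
[ 5  -3  -3  |   -7 ]
[ 0  -5  -4  |  -19 ]
[ 0   0  -1  |   -1 ]
Back-substitution:
z = (-1) / -1 = 1
y = (-19 - (-4)*(1)) / -5 = 3
x = (-7 - (-3)*(3) - (-3)*(1)) / 5 = 1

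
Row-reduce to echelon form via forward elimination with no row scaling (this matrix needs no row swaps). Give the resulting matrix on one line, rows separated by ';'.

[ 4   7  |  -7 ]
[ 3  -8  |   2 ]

Forward elimination:
R2 <- R2 - (3/4)*R1:  [     0  -53/4   29/4 ]
Row echelon form:
[ 4      7  |    -7 ]
[ 0  -53/4  |  29/4 ]

REF = [4 7 -7; 0 -53/4 29/4]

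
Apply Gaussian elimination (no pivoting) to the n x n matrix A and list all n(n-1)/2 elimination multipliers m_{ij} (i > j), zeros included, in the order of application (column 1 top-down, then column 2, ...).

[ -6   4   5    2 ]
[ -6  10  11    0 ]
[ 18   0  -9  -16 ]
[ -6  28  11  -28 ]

Forward elimination:
R2 <- R2 - (1)*R1:  [  0   6   6  -2 ]
R3 <- R3 - (-3)*R1:  [   0   12    6  -10 ]
R4 <- R4 - (1)*R1:  [   0   24    6  -30 ]
R3 <- R3 - (2)*R2:  [  0   0  -6  -6 ]
R4 <- R4 - (4)*R2:  [   0    0  -18  -22 ]
R4 <- R4 - (3)*R3:  [  0   0   0  -4 ]
Multipliers (in order of application): m_{21} = 1, m_{31} = -3, m_{41} = 1, m_{32} = 2, m_{42} = 4, m_{43} = 3

multipliers: 1, -3, 1, 2, 4, 3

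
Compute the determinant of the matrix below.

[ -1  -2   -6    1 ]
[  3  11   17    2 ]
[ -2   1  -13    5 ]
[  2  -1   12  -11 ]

Forward elimination:
R2 <- R2 - (-3)*R1:  [  0   5  -1   5 ]
R3 <- R3 - (2)*R1:  [  0   5  -1   3 ]
R4 <- R4 - (-2)*R1:  [  0  -5   0  -9 ]
R3 <- R3 - (1)*R2:  [  0   0   0  -2 ]
R4 <- R4 - (-1)*R2:  [  0   0  -1  -4 ]
R3 <-> R4   (pivot in column 3 was zero)
[ -1  -2  -6   1 ]
[  0   5  -1   5 ]
[  0   0  -1  -4 ]
[  0   0   0  -2 ]
Upper-triangular form:
[ -1  -2  -6   1 ]
[  0   5  -1   5 ]
[  0   0  -1  -4 ]
[  0   0   0  -2 ]
det(A) = (-1)^1 * (-1) * (5) * (-1) * (-2) = 10  (1 row swap -> sign -1)

det(A) = 10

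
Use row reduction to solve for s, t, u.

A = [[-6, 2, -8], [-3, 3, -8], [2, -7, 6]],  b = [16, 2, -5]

(-5, 1, 2)

Forward elimination on [A|b]:
R2 <- R2 - (1/2)*R1:  [  0   2  -4  -6 ]
R3 <- R3 - (-1/3)*R1:  [     0  -19/3   10/3    1/3 ]
R3 <- R3 - (-19/6)*R2:  [     0      0  -28/3  -56/3 ]
Row echelon form:
[ -6  2     -8  |     16 ]
[  0  2     -4  |     -6 ]
[  0  0  -28/3  |  -56/3 ]
Back-substitution:
u = (-56/3) / (-28/3) = 2
t = (-6 - (-4)*(2)) / 2 = 1
s = (16 - (2)*(1) - (-8)*(2)) / -6 = -5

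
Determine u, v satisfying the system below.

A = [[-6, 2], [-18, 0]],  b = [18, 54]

(-3, 0)

Forward elimination on [A|b]:
R2 <- R2 - (3)*R1:  [  0  -6   0 ]
Row echelon form:
[ -6   2  |  18 ]
[  0  -6  |   0 ]
Back-substitution:
v = (0) / -6 = 0
u = (18 - (2)*(0)) / -6 = -3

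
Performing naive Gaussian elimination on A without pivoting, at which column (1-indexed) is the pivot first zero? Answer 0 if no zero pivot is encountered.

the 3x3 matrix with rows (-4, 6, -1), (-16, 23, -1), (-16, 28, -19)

Naive forward elimination:
R2 <- R2 - (4)*R1:  [  0  -1   3 ]
R3 <- R3 - (4)*R1:  [   0    4  -15 ]
R3 <- R3 - (-4)*R2:  [  0   0  -3 ]
All pivots nonzero; naive elimination completes without hitting a zero pivot.

first zero-pivot column = 0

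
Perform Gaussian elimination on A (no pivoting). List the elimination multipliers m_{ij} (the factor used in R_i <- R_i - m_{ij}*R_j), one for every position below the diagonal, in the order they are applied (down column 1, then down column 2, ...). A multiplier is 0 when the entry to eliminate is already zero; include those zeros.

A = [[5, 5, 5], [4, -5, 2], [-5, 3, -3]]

multipliers: 4/5, -1, -8/9

Forward elimination:
R2 <- R2 - (4/5)*R1:  [  0  -9  -2 ]
R3 <- R3 - (-1)*R1:  [ 0  8  2 ]
R3 <- R3 - (-8/9)*R2:  [   0    0  2/9 ]
Multipliers (in order of application): m_{21} = 4/5, m_{31} = -1, m_{32} = -8/9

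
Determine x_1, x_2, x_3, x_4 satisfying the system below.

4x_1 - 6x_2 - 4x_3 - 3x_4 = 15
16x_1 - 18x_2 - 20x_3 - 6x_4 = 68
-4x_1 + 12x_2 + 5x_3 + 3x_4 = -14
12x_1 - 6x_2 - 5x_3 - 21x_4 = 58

Forward elimination on [A|b]:
R2 <- R2 - (4)*R1:  [  0   6  -4   6   8 ]
R3 <- R3 - (-1)*R1:  [ 0  6  1  0  1 ]
R4 <- R4 - (3)*R1:  [   0   12    7  -12   13 ]
R3 <- R3 - (1)*R2:  [  0   0   5  -6  -7 ]
R4 <- R4 - (2)*R2:  [   0    0   15  -24   -3 ]
R4 <- R4 - (3)*R3:  [  0   0   0  -6  18 ]
Row echelon form:
[ 4  -6  -4  -3  |  15 ]
[ 0   6  -4   6  |   8 ]
[ 0   0   5  -6  |  -7 ]
[ 0   0   0  -6  |  18 ]
Back-substitution:
x_4 = (18) / -6 = -3
x_3 = (-7 - (-6)*(-3)) / 5 = -5
x_2 = (8 - (-4)*(-5) - (6)*(-3)) / 6 = 1
x_1 = (15 - (-6)*(1) - (-4)*(-5) - (-3)*(-3)) / 4 = -2

(-2, 1, -5, -3)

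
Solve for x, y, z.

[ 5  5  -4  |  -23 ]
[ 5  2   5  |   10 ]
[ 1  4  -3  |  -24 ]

(2, -5, 2)

Forward elimination on [A|b]:
R2 <- R2 - (1)*R1:  [  0  -3   9  33 ]
R3 <- R3 - (1/5)*R1:  [     0      3  -11/5  -97/5 ]
R3 <- R3 - (-1)*R2:  [    0     0  34/5  68/5 ]
Row echelon form:
[ 5   5    -4  |   -23 ]
[ 0  -3     9  |    33 ]
[ 0   0  34/5  |  68/5 ]
Back-substitution:
z = (68/5) / (34/5) = 2
y = (33 - (9)*(2)) / -3 = -5
x = (-23 - (5)*(-5) - (-4)*(2)) / 5 = 2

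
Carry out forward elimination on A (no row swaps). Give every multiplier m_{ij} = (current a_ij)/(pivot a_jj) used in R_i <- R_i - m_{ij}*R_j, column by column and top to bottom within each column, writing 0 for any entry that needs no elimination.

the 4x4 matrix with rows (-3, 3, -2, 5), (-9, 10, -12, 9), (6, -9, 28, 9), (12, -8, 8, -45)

multipliers: 3, -2, -4, -3, 4, 4

Forward elimination:
R2 <- R2 - (3)*R1:  [  0   1  -6  -6 ]
R3 <- R3 - (-2)*R1:  [  0  -3  24  19 ]
R4 <- R4 - (-4)*R1:  [   0    4    0  -25 ]
R3 <- R3 - (-3)*R2:  [ 0  0  6  1 ]
R4 <- R4 - (4)*R2:  [  0   0  24  -1 ]
R4 <- R4 - (4)*R3:  [  0   0   0  -5 ]
Multipliers (in order of application): m_{21} = 3, m_{31} = -2, m_{41} = -4, m_{32} = -3, m_{42} = 4, m_{43} = 4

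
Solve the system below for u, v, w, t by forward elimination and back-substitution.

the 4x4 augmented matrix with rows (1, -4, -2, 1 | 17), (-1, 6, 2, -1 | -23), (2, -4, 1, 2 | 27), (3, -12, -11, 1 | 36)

(2, -3, 1, 5)

Forward elimination on [A|b]:
R2 <- R2 - (-1)*R1:  [  0   2   0   0  -6 ]
R3 <- R3 - (2)*R1:  [  0   4   5   0  -7 ]
R4 <- R4 - (3)*R1:  [   0    0   -5   -2  -15 ]
R3 <- R3 - (2)*R2:  [ 0  0  5  0  5 ]
R4 <- R4 - (-1)*R3:  [   0    0    0   -2  -10 ]
Row echelon form:
[ 1  -4  -2   1  |   17 ]
[ 0   2   0   0  |   -6 ]
[ 0   0   5   0  |    5 ]
[ 0   0   0  -2  |  -10 ]
Back-substitution:
t = (-10) / -2 = 5
w = (5) / 5 = 1
v = (-6) / 2 = -3
u = (17 - (-4)*(-3) - (-2)*(1) - (1)*(5)) / 1 = 2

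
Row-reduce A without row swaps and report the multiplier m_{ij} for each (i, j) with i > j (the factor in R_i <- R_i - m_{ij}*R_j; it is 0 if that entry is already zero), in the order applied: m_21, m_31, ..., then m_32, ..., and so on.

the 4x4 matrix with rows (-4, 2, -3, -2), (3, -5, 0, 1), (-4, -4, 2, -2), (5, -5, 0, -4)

Forward elimination:
R2 <- R2 - (-3/4)*R1:  [    0  -7/2  -9/4  -1/2 ]
R3 <- R3 - (1)*R1:  [  0  -6   5   0 ]
R4 <- R4 - (-5/4)*R1:  [     0   -5/2  -15/4  -13/2 ]
R3 <- R3 - (12/7)*R2:  [    0     0  62/7   6/7 ]
R4 <- R4 - (5/7)*R2:  [     0      0  -15/7  -43/7 ]
R4 <- R4 - (-15/62)*R3:  [       0        0        0  -184/31 ]
Multipliers (in order of application): m_{21} = -3/4, m_{31} = 1, m_{41} = -5/4, m_{32} = 12/7, m_{42} = 5/7, m_{43} = -15/62

multipliers: -3/4, 1, -5/4, 12/7, 5/7, -15/62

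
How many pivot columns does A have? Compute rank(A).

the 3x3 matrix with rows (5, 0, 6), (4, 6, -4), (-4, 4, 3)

rank(A) = 3

Row reduction:
R2 <- R2 - (4/5)*R1:  [     0      6  -44/5 ]
R3 <- R3 - (-4/5)*R1:  [    0     4  39/5 ]
R3 <- R3 - (2/3)*R2:  [    0     0  41/3 ]
Row echelon form:
[ 5  0      6 ]
[ 0  6  -44/5 ]
[ 0  0   41/3 ]
Nonzero rows / pivot columns: 3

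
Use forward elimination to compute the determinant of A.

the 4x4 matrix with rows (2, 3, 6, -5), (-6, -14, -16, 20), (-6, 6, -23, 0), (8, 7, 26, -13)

det(A) = -20

Forward elimination:
R2 <- R2 - (-3)*R1:  [  0  -5   2   5 ]
R3 <- R3 - (-3)*R1:  [   0   15   -5  -15 ]
R4 <- R4 - (4)*R1:  [  0  -5   2   7 ]
R3 <- R3 - (-3)*R2:  [ 0  0  1  0 ]
R4 <- R4 - (1)*R2:  [ 0  0  0  2 ]
Upper-triangular form:
[ 2   3  6  -5 ]
[ 0  -5  2   5 ]
[ 0   0  1   0 ]
[ 0   0  0   2 ]
det(A) = (-1)^0 * (2) * (-5) * (1) * (2) = -20  (0 row swaps -> sign +1)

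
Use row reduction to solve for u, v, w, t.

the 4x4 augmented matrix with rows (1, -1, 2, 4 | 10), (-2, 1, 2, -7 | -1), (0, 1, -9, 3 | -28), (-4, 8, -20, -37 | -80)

Forward elimination on [A|b]:
R2 <- R2 - (-2)*R1:  [  0  -1   6   1  19 ]
R4 <- R4 - (-4)*R1:  [   0    4  -12  -21  -40 ]
R3 <- R3 - (-1)*R2:  [  0   0  -3   4  -9 ]
R4 <- R4 - (-4)*R2:  [   0    0   12  -17   36 ]
R4 <- R4 - (-4)*R3:  [  0   0   0  -1   0 ]
Row echelon form:
[ 1  -1   2   4  |  10 ]
[ 0  -1   6   1  |  19 ]
[ 0   0  -3   4  |  -9 ]
[ 0   0   0  -1  |   0 ]
Back-substitution:
t = (0) / -1 = 0
w = (-9 - (4)*(0)) / -3 = 3
v = (19 - (6)*(3) - (1)*(0)) / -1 = -1
u = (10 - (-1)*(-1) - (2)*(3) - (4)*(0)) / 1 = 3

(3, -1, 3, 0)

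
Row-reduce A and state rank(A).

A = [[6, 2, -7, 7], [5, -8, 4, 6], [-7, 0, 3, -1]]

Row reduction:
R2 <- R2 - (5/6)*R1:  [     0  -29/3   59/6    1/6 ]
R3 <- R3 - (-7/6)*R1:  [     0    7/3  -31/6   43/6 ]
R3 <- R3 - (-7/29)*R2:  [      0       0  -81/29  209/29 ]
Row echelon form:
[ 6      2      -7       7 ]
[ 0  -29/3    59/6     1/6 ]
[ 0      0  -81/29  209/29 ]
Nonzero rows / pivot columns: 3

rank(A) = 3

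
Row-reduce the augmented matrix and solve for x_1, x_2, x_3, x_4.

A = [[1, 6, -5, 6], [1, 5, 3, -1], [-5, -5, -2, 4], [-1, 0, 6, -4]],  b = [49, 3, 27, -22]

(-4, 3, -1, 5)

Forward elimination on [A|b]:
R2 <- R2 - (1)*R1:  [   0   -1    8   -7  -46 ]
R3 <- R3 - (-5)*R1:  [   0   25  -27   34  272 ]
R4 <- R4 - (-1)*R1:  [  0   6   1   2  27 ]
R3 <- R3 - (-25)*R2:  [    0     0   173  -141  -878 ]
R4 <- R4 - (-6)*R2:  [    0     0    49   -40  -249 ]
R4 <- R4 - (49/173)*R3:  [       0        0        0  -11/173  -55/173 ]
Row echelon form:
[ 1   6   -5        6  |       49 ]
[ 0  -1    8       -7  |      -46 ]
[ 0   0  173     -141  |     -878 ]
[ 0   0    0  -11/173  |  -55/173 ]
Back-substitution:
x_4 = (-55/173) / (-11/173) = 5
x_3 = (-878 - (-141)*(5)) / 173 = -1
x_2 = (-46 - (8)*(-1) - (-7)*(5)) / -1 = 3
x_1 = (49 - (6)*(3) - (-5)*(-1) - (6)*(5)) / 1 = -4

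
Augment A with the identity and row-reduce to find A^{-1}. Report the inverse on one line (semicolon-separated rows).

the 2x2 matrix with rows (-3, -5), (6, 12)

inverse = [-2 -5/6; 1 1/2]

Gauss-Jordan on [A | I]:
R1 <- (1/-3)*R1:  [    1   5/3  |  -1/3     0 ]
R2 <- R2 - (6)*R1:  [ 0  2  |  2  1 ]
R2 <- (1/2)*R2:  [   0    1  |    1  1/2 ]
R1 <- R1 - (5/3)*R2:  [    1     0  |    -2  -5/6 ]
Right block of [I | A^{-1}] is the inverse:
[ -2  -5/6 ]
[  1   1/2 ]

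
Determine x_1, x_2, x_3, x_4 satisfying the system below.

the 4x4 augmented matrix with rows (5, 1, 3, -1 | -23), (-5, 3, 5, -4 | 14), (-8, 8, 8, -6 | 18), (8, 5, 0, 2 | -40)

(-5, -2, 3, 5)

Forward elimination on [A|b]:
R2 <- R2 - (-1)*R1:  [  0   4   8  -5  -9 ]
R3 <- R3 - (-8/5)*R1:  [     0   48/5   64/5  -38/5  -94/5 ]
R4 <- R4 - (8/5)*R1:  [     0   17/5  -24/5   18/5  -16/5 ]
R3 <- R3 - (12/5)*R2:  [     0      0  -32/5   22/5   14/5 ]
R4 <- R4 - (17/20)*R2:  [      0       0   -58/5  157/20   89/20 ]
R4 <- R4 - (29/16)*R3:  [    0     0     0  -1/8  -5/8 ]
Row echelon form:
[ 5  1      3    -1  |   -23 ]
[ 0  4      8    -5  |    -9 ]
[ 0  0  -32/5  22/5  |  14/5 ]
[ 0  0      0  -1/8  |  -5/8 ]
Back-substitution:
x_4 = (-5/8) / (-1/8) = 5
x_3 = (14/5 - (22/5)*(5)) / (-32/5) = 3
x_2 = (-9 - (8)*(3) - (-5)*(5)) / 4 = -2
x_1 = (-23 - (1)*(-2) - (3)*(3) - (-1)*(5)) / 5 = -5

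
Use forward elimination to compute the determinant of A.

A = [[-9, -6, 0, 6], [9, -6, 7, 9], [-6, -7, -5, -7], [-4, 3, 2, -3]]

Forward elimination:
R2 <- R2 - (-1)*R1:  [   0  -12    7   15 ]
R3 <- R3 - (2/3)*R1:  [   0   -3   -5  -11 ]
R4 <- R4 - (4/9)*R1:  [     0   17/3      2  -17/3 ]
R3 <- R3 - (1/4)*R2:  [     0      0  -27/4  -59/4 ]
R4 <- R4 - (-17/36)*R2:  [      0       0  191/36   17/12 ]
R4 <- R4 - (-191/243)*R3:  [         0          0          0  -2473/243 ]
Upper-triangular form:
[ -9   -6      0          6 ]
[  0  -12      7         15 ]
[  0    0  -27/4      -59/4 ]
[  0    0      0  -2473/243 ]
det(A) = (-1)^0 * (-9) * (-12) * (-27/4) * (-2473/243) = 7419  (0 row swaps -> sign +1)

det(A) = 7419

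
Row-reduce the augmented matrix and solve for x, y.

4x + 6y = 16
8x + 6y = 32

Forward elimination on [A|b]:
R2 <- R2 - (2)*R1:  [  0  -6   0 ]
Row echelon form:
[ 4   6  |  16 ]
[ 0  -6  |   0 ]
Back-substitution:
y = (0) / -6 = 0
x = (16 - (6)*(0)) / 4 = 4

(4, 0)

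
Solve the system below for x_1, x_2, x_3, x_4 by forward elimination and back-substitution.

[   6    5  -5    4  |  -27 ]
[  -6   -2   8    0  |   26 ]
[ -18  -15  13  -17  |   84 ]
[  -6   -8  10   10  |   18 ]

(-3, 0, 1, -1)

Forward elimination on [A|b]:
R2 <- R2 - (-1)*R1:  [  0   3   3   4  -1 ]
R3 <- R3 - (-3)*R1:  [  0   0  -2  -5   3 ]
R4 <- R4 - (-1)*R1:  [  0  -3   5  14  -9 ]
R4 <- R4 - (-1)*R2:  [   0    0    8   18  -10 ]
R4 <- R4 - (-4)*R3:  [  0   0   0  -2   2 ]
Row echelon form:
[ 6  5  -5   4  |  -27 ]
[ 0  3   3   4  |   -1 ]
[ 0  0  -2  -5  |    3 ]
[ 0  0   0  -2  |    2 ]
Back-substitution:
x_4 = (2) / -2 = -1
x_3 = (3 - (-5)*(-1)) / -2 = 1
x_2 = (-1 - (3)*(1) - (4)*(-1)) / 3 = 0
x_1 = (-27 - (5)*(0) - (-5)*(1) - (4)*(-1)) / 6 = -3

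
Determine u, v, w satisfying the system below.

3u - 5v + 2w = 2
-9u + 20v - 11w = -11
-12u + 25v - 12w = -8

(4, 4, 5)

Forward elimination on [A|b]:
R2 <- R2 - (-3)*R1:  [  0   5  -5  -5 ]
R3 <- R3 - (-4)*R1:  [  0   5  -4   0 ]
R3 <- R3 - (1)*R2:  [ 0  0  1  5 ]
Row echelon form:
[ 3  -5   2  |   2 ]
[ 0   5  -5  |  -5 ]
[ 0   0   1  |   5 ]
Back-substitution:
w = (5) / 1 = 5
v = (-5 - (-5)*(5)) / 5 = 4
u = (2 - (-5)*(4) - (2)*(5)) / 3 = 4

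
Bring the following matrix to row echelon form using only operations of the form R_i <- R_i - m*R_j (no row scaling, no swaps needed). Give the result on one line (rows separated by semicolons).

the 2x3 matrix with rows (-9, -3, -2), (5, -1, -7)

REF = [-9 -3 -2; 0 -8/3 -73/9]

Forward elimination:
R2 <- R2 - (-5/9)*R1:  [     0   -8/3  -73/9 ]
Row echelon form:
[ -9    -3     -2 ]
[  0  -8/3  -73/9 ]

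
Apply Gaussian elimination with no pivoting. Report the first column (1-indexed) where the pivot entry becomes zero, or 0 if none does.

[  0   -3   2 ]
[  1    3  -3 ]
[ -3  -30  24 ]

Naive forward elimination:
Pivot entry (1,1) is zero but row 2 has 1 in column 1 -> naive elimination stops; a row interchange (e.g. R1 <-> R2) would be required here.

first zero-pivot column = 1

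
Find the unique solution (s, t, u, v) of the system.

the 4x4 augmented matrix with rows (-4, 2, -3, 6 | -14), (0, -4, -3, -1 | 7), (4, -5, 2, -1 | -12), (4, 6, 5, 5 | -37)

Forward elimination on [A|b]:
R3 <- R3 - (-1)*R1:  [   0   -3   -1    5  -26 ]
R4 <- R4 - (-1)*R1:  [   0    8    2   11  -51 ]
R3 <- R3 - (3/4)*R2:  [      0       0     5/4    23/4  -125/4 ]
R4 <- R4 - (-2)*R2:  [   0    0   -4    9  -37 ]
R4 <- R4 - (-16/5)*R3:  [     0      0      0  137/5   -137 ]
Row echelon form:
[ -4   2   -3      6  |     -14 ]
[  0  -4   -3     -1  |       7 ]
[  0   0  5/4   23/4  |  -125/4 ]
[  0   0    0  137/5  |    -137 ]
Back-substitution:
v = (-137) / (137/5) = -5
u = (-125/4 - (23/4)*(-5)) / (5/4) = -2
t = (7 - (-3)*(-2) - (-1)*(-5)) / -4 = 1
s = (-14 - (2)*(1) - (-3)*(-2) - (6)*(-5)) / -4 = -2

(-2, 1, -2, -5)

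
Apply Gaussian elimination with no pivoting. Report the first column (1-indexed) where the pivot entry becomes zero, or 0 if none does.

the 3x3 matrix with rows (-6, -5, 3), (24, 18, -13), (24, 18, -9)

Naive forward elimination:
R2 <- R2 - (-4)*R1:  [  0  -2  -1 ]
R3 <- R3 - (-4)*R1:  [  0  -2   3 ]
R3 <- R3 - (1)*R2:  [ 0  0  4 ]
All pivots nonzero; naive elimination completes without hitting a zero pivot.

first zero-pivot column = 0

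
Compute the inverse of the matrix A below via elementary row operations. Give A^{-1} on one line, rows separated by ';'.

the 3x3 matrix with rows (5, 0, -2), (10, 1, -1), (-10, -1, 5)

inverse = [1/5 1/10 1/10; -2 1/4 -3/4; 0 1/4 1/4]

Gauss-Jordan on [A | I]:
R1 <- (1/5)*R1:  [    1     0  -2/5  |   1/5     0     0 ]
R2 <- R2 - (10)*R1:  [  0   1   3  |  -2   1   0 ]
R3 <- R3 - (-10)*R1:  [  0  -1   1  |   2   0   1 ]
R3 <- R3 - (-1)*R2:  [ 0  0  4  |  0  1  1 ]
R3 <- (1/4)*R3:  [   0    0    1  |    0  1/4  1/4 ]
R1 <- R1 - (-2/5)*R3:  [    1     0     0  |   1/5  1/10  1/10 ]
R2 <- R2 - (3)*R3:  [    0     1     0  |    -2   1/4  -3/4 ]
Right block of [I | A^{-1}] is the inverse:
[ 1/5  1/10  1/10 ]
[  -2   1/4  -3/4 ]
[   0   1/4   1/4 ]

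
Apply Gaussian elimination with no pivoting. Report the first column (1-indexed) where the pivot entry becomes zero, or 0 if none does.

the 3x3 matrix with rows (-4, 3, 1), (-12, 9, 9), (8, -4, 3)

first zero-pivot column = 2

Naive forward elimination:
R2 <- R2 - (3)*R1:  [ 0  0  6 ]
R3 <- R3 - (-2)*R1:  [ 0  2  5 ]
Matrix at this point:
[ -4  3  1 ]
[  0  0  6 ]
[  0  2  5 ]
Pivot entry (2,2) is zero but row 3 has 2 in column 2 -> naive elimination stops; a row interchange (e.g. R2 <-> R3) would be required here.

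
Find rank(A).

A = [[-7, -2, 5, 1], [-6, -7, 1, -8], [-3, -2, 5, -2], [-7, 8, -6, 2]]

rank(A) = 4

Row reduction:
R2 <- R2 - (6/7)*R1:  [     0  -37/7  -23/7  -62/7 ]
R3 <- R3 - (3/7)*R1:  [     0   -8/7   20/7  -17/7 ]
R4 <- R4 - (1)*R1:  [   0   10  -11    1 ]
R3 <- R3 - (8/37)*R2:  [      0       0  132/37  -19/37 ]
R4 <- R4 - (-70/37)*R2:  [       0        0  -637/37  -583/37 ]
R4 <- R4 - (-637/132)*R3:  [         0          0          0  -2407/132 ]
Row echelon form:
[ -7     -2       5          1 ]
[  0  -37/7   -23/7      -62/7 ]
[  0      0  132/37     -19/37 ]
[  0      0       0  -2407/132 ]
Nonzero rows / pivot columns: 4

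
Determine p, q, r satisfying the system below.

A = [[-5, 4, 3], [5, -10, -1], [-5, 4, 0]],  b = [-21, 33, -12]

Forward elimination on [A|b]:
R2 <- R2 - (-1)*R1:  [  0  -6   2  12 ]
R3 <- R3 - (1)*R1:  [  0   0  -3   9 ]
Row echelon form:
[ -5   4   3  |  -21 ]
[  0  -6   2  |   12 ]
[  0   0  -3  |    9 ]
Back-substitution:
r = (9) / -3 = -3
q = (12 - (2)*(-3)) / -6 = -3
p = (-21 - (4)*(-3) - (3)*(-3)) / -5 = 0

(0, -3, -3)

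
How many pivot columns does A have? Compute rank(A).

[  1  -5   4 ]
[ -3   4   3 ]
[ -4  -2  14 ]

Row reduction:
R2 <- R2 - (-3)*R1:  [   0  -11   15 ]
R3 <- R3 - (-4)*R1:  [   0  -22   30 ]
R3 <- R3 - (2)*R2:  [ 0  0  0 ]
Row echelon form:
[ 1   -5   4 ]
[ 0  -11  15 ]
[ 0    0   0 ]
Nonzero rows / pivot columns: 2

rank(A) = 2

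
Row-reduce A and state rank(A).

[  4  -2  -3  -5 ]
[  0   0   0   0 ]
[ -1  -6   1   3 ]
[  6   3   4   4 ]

rank(A) = 3

Row reduction:
R3 <- R3 - (-1/4)*R1:  [     0  -13/2    1/4    7/4 ]
R4 <- R4 - (3/2)*R1:  [    0     6  17/2  23/2 ]
R2 <-> R3   (pivot in column 2 was zero)
[ 4     -2    -3    -5 ]
[ 0  -13/2   1/4   7/4 ]
[ 0      0     0     0 ]
[ 0      6  17/2  23/2 ]
R4 <- R4 - (-12/13)*R2:  [      0       0  227/26  341/26 ]
R3 <-> R4   (pivot in column 3 was zero)
[ 4     -2      -3      -5 ]
[ 0  -13/2     1/4     7/4 ]
[ 0      0  227/26  341/26 ]
[ 0      0       0       0 ]
Row echelon form:
[ 4     -2      -3      -5 ]
[ 0  -13/2     1/4     7/4 ]
[ 0      0  227/26  341/26 ]
[ 0      0       0       0 ]
Nonzero rows / pivot columns: 3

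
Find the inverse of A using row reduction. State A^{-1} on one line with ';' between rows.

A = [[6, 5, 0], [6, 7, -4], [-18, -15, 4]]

Gauss-Jordan on [A | I]:
R1 <- (1/6)*R1:  [   1  5/6    0  |  1/6    0    0 ]
R2 <- R2 - (6)*R1:  [  0   2  -4  |  -1   1   0 ]
R3 <- R3 - (-18)*R1:  [ 0  0  4  |  3  0  1 ]
R2 <- (1/2)*R2:  [    0     1    -2  |  -1/2   1/2     0 ]
R1 <- R1 - (5/6)*R2:  [     1      0    5/3  |   7/12  -5/12      0 ]
R3 <- (1/4)*R3:  [   0    0    1  |  3/4    0  1/4 ]
R1 <- R1 - (5/3)*R3:  [     1      0      0  |   -2/3  -5/12  -5/12 ]
R2 <- R2 - (-2)*R3:  [   0    1    0  |    1  1/2  1/2 ]
Right block of [I | A^{-1}] is the inverse:
[ -2/3  -5/12  -5/12 ]
[    1    1/2    1/2 ]
[  3/4      0    1/4 ]

inverse = [-2/3 -5/12 -5/12; 1 1/2 1/2; 3/4 0 1/4]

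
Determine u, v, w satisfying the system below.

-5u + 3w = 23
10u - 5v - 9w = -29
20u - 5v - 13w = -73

Forward elimination on [A|b]:
R2 <- R2 - (-2)*R1:  [  0  -5  -3  17 ]
R3 <- R3 - (-4)*R1:  [  0  -5  -1  19 ]
R3 <- R3 - (1)*R2:  [ 0  0  2  2 ]
Row echelon form:
[ -5   0   3  |  23 ]
[  0  -5  -3  |  17 ]
[  0   0   2  |   2 ]
Back-substitution:
w = (2) / 2 = 1
v = (17 - (-3)*(1)) / -5 = -4
u = (23 - (3)*(1)) / -5 = -4

(-4, -4, 1)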